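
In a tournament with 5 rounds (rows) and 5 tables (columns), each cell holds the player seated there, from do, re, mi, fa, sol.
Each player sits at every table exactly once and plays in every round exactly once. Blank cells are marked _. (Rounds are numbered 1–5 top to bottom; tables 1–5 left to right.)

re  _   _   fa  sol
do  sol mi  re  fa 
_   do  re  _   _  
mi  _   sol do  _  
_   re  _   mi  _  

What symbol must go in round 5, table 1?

sol

Round 1, table 2: round 1 has {re, fa, sol} and table 2 has {do, re, sol}, leaving only mi.
Round 1, table 3: round 1 has {re, mi, fa, sol} and table 3 has {re, mi, sol}, leaving only do.
Round 3, table 4: round 3 has {do, re} and table 4 has {do, re, mi, fa}, leaving only sol.
Round 3, table 1: round 3 has {do, re, sol} and table 1 has {do, re, mi}, leaving only fa.
Round 5 already has {re, mi} and table 1 already has {do, re, mi, fa}, so round 5, table 1 must be sol.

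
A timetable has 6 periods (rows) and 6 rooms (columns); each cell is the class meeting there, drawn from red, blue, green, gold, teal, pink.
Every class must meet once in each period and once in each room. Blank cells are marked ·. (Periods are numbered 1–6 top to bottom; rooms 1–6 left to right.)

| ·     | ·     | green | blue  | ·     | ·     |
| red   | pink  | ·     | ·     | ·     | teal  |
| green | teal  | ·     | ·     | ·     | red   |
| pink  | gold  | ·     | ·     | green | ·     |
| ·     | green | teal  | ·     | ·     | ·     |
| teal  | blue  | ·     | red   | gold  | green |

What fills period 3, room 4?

Period 1, room 1: period 1 has {blue, green} and room 1 has {red, green, teal, pink}, leaving only gold.
Period 1, room 2: period 1 has {blue, green, gold} and room 2 has {blue, green, gold, teal, pink}, leaving only red.
Period 1, room 6: period 1 has {red, blue, green, gold} and room 6 has {red, green, teal}, leaving only pink.
Period 1, room 5: period 1 has {red, blue, green, gold, pink} and room 5 has {green, gold}, leaving only teal.
Period 2, room 5: period 2 has {red, teal, pink} and room 5 has {green, gold, teal}, leaving only blue.
Period 2, room 3: period 2 has {red, blue, teal, pink} and room 3 has {green, teal}, leaving only gold.
Period 2, room 4: period 2 has {red, blue, gold, teal, pink} and room 4 has {red, blue}, leaving only green.
Period 3, room 5: period 3 has {red, green, teal} and room 5 has {blue, green, gold, teal}, leaving only pink.
Period 3 already has {red, green, teal, pink} and room 4 already has {red, blue, green}, so period 3, room 4 must be gold.

gold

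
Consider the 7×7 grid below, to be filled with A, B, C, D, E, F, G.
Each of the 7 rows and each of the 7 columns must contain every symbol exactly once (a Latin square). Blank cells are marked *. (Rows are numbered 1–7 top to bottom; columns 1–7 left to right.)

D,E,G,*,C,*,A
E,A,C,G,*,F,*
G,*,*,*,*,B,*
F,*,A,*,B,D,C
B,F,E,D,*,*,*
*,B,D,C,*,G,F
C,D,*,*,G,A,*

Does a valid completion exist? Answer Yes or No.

No

Row 1, column 6: row 1 together with column 6 already contain {A, B, C, D, E, F, G} — every symbol — so nothing can go there. The grid has no valid completion.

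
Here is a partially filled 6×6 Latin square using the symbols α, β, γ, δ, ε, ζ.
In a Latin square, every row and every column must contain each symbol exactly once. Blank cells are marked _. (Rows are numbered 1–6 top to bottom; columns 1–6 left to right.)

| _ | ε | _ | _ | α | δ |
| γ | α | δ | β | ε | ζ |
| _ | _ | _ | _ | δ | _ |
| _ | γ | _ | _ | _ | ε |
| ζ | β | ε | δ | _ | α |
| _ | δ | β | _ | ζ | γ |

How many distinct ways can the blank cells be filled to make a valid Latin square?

Row 1, column 1: eliminating its row and column leaves {β}.
Row 1, column 3: eliminating its row and column leaves {γ, ζ}.
Row 1, column 4: eliminating its row and column leaves {γ, ζ}.
Row 3, column 1: eliminating its row and column leaves {α, β, ε}.
Row 3, column 2: eliminating its row and column leaves {ζ}.
Row 3, column 3: eliminating its row and column leaves {α, γ, ζ}.
Row 3, column 4: eliminating its row and column leaves {α, γ, ε, ζ}.
Row 3, column 6: eliminating its row and column leaves {β}.
Row 4, column 1: eliminating its row and column leaves {α, β, δ}.
Row 4, column 3: eliminating its row and column leaves {α, ζ}.
Row 4, column 4: eliminating its row and column leaves {α, ζ}.
Row 4, column 5: eliminating its row and column leaves {β}.
Row 5, column 5: eliminating its row and column leaves {γ}.
Row 6, column 1: eliminating its row and column leaves {α, ε}.
Row 6, column 4: eliminating its row and column leaves {α, ε}.
Enumerating the assignments across these blanks that avoid any row or column repeat gives 3 completions.

3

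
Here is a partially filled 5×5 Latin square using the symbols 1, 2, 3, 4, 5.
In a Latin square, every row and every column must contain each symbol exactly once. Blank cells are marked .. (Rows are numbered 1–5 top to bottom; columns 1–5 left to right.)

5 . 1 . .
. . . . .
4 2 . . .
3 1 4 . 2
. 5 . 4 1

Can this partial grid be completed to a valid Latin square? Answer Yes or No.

No row or column among the givens repeats a symbol, and propagating forced cells runs into no contradiction.
One valid completion exists (for instance, 5 3 1 2 4 / 1 4 2 3 5 / 4 2 5 1 3 / 3 1 4 5 2 / 2 5 3 4 1).

Yes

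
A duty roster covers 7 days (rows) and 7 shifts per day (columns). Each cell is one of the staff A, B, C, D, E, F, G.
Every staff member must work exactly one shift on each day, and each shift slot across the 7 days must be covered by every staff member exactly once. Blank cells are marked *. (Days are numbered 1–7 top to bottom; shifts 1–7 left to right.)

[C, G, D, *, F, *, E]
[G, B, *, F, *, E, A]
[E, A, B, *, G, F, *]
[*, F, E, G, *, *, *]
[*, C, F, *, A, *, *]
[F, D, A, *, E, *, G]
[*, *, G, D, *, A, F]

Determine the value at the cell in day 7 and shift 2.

E

Day 7 already has {A, D, F, G} and shift 2 already has {A, B, C, D, F, G}, so day 7, shift 2 must be E.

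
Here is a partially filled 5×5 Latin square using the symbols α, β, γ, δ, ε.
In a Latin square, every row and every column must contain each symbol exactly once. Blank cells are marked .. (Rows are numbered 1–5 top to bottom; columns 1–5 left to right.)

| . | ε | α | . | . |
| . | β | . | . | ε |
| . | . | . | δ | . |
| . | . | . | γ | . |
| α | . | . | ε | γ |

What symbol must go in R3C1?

β

Row 1, column 4: row 1 has {α, ε} and column 4 has {γ, δ, ε}, leaving only β.
Row 1, column 5: row 1 has {α, β, ε} and column 5 has {γ, ε}, leaving only δ.
Row 1, column 1: row 1 has {α, β, δ, ε} and column 1 has {α}, leaving only γ.
Row 2, column 1: row 2 has {β, ε} and column 1 has {α, γ}, leaving only δ.
Row 2, column 3: row 2 has {β, δ, ε} and column 3 has {α}, leaving only γ.
Row 2, column 4: row 2 has {β, γ, δ, ε} and column 4 has {β, γ, δ, ε}, leaving only α.
Row 5, column 2: row 5 has {α, γ, ε} and column 2 has {β, ε}, leaving only δ.
Row 4, column 2: row 4 has {γ} and column 2 has {β, δ, ε}, leaving only α.
Row 3, column 2: row 3 has {δ} and column 2 has {α, β, δ, ε}, leaving only γ.
Row 4, column 5: row 4 has {α, γ} and column 5 has {γ, δ, ε}, leaving only β.
Row 3, column 5: row 3 has {γ, δ} and column 5 has {β, γ, δ, ε}, leaving only α.
Row 4, column 1: row 4 has {α, β, γ} and column 1 has {α, γ, δ}, leaving only ε.
Row 3 already has {α, γ, δ} and column 1 already has {α, γ, δ, ε}, so row 3, column 1 must be β.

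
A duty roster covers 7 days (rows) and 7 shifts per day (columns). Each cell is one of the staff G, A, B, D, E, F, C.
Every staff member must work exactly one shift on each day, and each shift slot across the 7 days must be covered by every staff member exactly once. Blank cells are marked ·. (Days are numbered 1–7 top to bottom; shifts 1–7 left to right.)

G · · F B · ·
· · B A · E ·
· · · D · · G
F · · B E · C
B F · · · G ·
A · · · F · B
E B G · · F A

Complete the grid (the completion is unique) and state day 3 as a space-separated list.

Day 3, shift 1: day 3 has {G, D} and shift 1 has {G, A, B, E, F}, leaving only C.
Day 3, shift 5: day 3 has {G, D, C} and shift 5 has {B, E, F}, leaving only A.
Day 3, shift 2: day 3 has {G, A, D, C} and shift 2 has {B, F}, leaving only E.
Day 3, shift 3: day 3 has {G, A, D, E, C} and shift 3 has {G, B}, leaving only F.
Day 3, shift 6: day 3 has {G, A, D, E, F, C} and shift 6 has {G, E, F}, leaving only B.
So day 3 reads: C E F D A B G.

C E F D A B G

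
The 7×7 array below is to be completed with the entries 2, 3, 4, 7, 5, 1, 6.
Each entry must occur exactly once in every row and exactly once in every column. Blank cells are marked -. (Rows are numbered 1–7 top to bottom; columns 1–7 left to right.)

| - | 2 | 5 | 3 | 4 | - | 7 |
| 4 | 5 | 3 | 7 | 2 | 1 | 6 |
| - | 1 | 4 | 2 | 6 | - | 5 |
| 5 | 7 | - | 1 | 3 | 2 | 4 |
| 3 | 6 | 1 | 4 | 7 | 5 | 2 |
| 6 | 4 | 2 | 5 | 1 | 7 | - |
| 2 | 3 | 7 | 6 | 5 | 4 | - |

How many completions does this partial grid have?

1

Row 1, column 1: eliminating its row and column leaves {1}.
Row 1, column 6: eliminating its row and column leaves {6}.
Row 3, column 1: eliminating its row and column leaves {7}.
Row 3, column 6: eliminating its row and column leaves {3}.
Row 4, column 3: eliminating its row and column leaves {6}.
Row 6, column 7: eliminating its row and column leaves {3}.
Row 7, column 7: eliminating its row and column leaves {1}.
Only one assignment across all blanks avoids any row or column repeat, giving 1 completion.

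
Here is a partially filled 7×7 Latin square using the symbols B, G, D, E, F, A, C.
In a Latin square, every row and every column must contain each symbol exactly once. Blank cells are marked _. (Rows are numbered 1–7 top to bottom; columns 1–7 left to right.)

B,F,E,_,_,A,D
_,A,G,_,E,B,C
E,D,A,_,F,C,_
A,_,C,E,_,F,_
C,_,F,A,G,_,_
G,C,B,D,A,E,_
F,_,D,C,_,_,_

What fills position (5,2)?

Row 1, column 4: row 1 has {B, D, E, F, A} and column 4 has {D, E, A, C}, leaving only G.
Row 1, column 5: row 1 has {B, G, D, E, F, A} and column 5 has {G, E, F, A}, leaving only C.
Row 2, column 1: row 2 has {B, G, E, A, C} and column 1 has {B, G, E, F, A, C}, leaving only D.
Row 2, column 4: row 2 has {B, G, D, E, A, C} and column 4 has {G, D, E, A, C}, leaving only F.
Row 3, column 4: row 3 has {D, E, F, A, C} and column 4 has {G, D, E, F, A, C}, leaving only B.
Row 3, column 7: row 3 has {B, D, E, F, A, C} and column 7 has {D, C}, leaving only G.
Row 4, column 7: row 4 has {E, F, A, C} and column 7 has {G, D, C}, leaving only B.
Row 4, column 2: row 4 has {B, E, F, A, C} and column 2 has {D, F, A, C}, leaving only G.
Row 4, column 5: row 4 has {B, G, E, F, A, C} and column 5 has {G, E, F, A, C}, leaving only D.
Row 5, column 6: row 5 has {G, F, A, C} and column 6 has {B, E, F, A, C}, leaving only D.
Row 5, column 7: row 5 has {G, D, F, A, C} and column 7 has {B, G, D, C}, leaving only E.
Row 5 already has {G, D, E, F, A, C} and column 2 already has {G, D, F, A, C}, so row 5, column 2 must be B.

B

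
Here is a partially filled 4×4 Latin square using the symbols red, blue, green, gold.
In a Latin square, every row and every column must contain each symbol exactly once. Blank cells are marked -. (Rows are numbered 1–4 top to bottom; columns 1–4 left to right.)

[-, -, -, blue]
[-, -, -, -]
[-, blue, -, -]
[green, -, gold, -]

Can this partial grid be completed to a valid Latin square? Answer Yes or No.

Row 4, column 2: row 4 has {green, gold} and column 2 has {blue}, so it must be red.
Now row 4, column 4: row 4 together with column 4 already contain {red, blue, green, gold} — every symbol — so nothing can go there. The grid has no valid completion.

No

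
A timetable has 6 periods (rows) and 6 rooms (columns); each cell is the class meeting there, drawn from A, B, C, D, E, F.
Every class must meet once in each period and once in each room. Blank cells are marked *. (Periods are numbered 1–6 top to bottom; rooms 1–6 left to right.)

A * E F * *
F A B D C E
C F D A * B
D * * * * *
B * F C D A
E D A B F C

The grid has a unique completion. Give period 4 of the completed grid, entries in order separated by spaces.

Period 4, room 3: period 4 has {D} and room 3 has {A, B, D, E, F}, leaving only C.
Period 4, room 4: period 4 has {C, D} and room 4 has {A, B, C, D, F}, leaving only E.
Period 4, room 2: period 4 has {C, D, E} and room 2 has {A, D, F}, leaving only B.
Period 4, room 5: period 4 has {B, C, D, E} and room 5 has {C, D, F}, leaving only A.
Period 4, room 6: period 4 has {A, B, C, D, E} and room 6 has {A, B, C, E}, leaving only F.
So period 4 reads: D B C E A F.

D B C E A F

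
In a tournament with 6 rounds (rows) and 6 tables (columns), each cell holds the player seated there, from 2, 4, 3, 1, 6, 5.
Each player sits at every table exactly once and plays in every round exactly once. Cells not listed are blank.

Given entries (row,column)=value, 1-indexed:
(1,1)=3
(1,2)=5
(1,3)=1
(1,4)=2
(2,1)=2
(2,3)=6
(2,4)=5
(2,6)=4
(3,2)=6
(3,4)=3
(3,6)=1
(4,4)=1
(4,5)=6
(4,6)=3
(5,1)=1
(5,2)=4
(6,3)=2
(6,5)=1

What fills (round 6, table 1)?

Round 1, table 5: round 1 has {2, 3, 1, 5} and table 5 has {1, 6}, leaving only 4.
Round 1, table 6: round 1 has {2, 4, 3, 1, 5} and table 6 has {4, 3, 1}, leaving only 6.
Round 2, table 5: round 2 has {2, 4, 6, 5} and table 5 has {4, 1, 6}, leaving only 3.
Round 2, table 2: round 2 has {2, 4, 3, 6, 5} and table 2 has {4, 6, 5}, leaving only 1.
Round 4, table 2: round 4 has {3, 1, 6} and table 2 has {4, 1, 6, 5}, leaving only 2.
Round 5, table 4: round 5 has {4, 1} and table 4 has {2, 3, 1, 5}, leaving only 6.
Round 6, table 2: round 6 has {2, 1} and table 2 has {2, 4, 1, 6, 5}, leaving only 3.
Round 6, table 4: round 6 has {2, 3, 1} and table 4 has {2, 3, 1, 6, 5}, leaving only 4.
Round 6, table 6: round 6 has {2, 4, 3, 1} and table 6 has {4, 3, 1, 6}, leaving only 5.
Round 6 already has {2, 4, 3, 1, 5} and table 1 already has {2, 3, 1}, so round 6, table 1 must be 6.

6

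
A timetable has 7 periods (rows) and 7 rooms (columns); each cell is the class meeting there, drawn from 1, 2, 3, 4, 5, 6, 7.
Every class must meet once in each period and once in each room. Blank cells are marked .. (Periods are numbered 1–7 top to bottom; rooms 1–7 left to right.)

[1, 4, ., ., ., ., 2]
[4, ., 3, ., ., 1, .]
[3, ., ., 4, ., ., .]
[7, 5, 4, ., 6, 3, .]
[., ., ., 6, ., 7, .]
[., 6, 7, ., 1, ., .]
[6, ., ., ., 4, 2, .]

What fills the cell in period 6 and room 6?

4

Period 4, room 7: period 4 has {3, 4, 5, 6, 7} and room 7 has {2}, leaving only 1.
Period 4, room 4: period 4 has {1, 3, 4, 5, 6, 7} and room 4 has {4, 6}, leaving only 2.
Period 6, room 6 is narrowed to {4, 5}.
If it were 5, then period 3, room 6 would be left with no valid symbol.
So period 6, room 6 must be 4.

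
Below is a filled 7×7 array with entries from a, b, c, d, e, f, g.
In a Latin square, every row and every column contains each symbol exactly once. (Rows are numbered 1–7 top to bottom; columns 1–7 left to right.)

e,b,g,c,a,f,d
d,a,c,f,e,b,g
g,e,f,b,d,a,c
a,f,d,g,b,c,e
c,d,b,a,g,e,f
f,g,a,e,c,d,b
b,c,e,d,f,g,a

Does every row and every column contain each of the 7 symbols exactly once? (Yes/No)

Yes

Each row is a permutation of the 7 symbols, and so is each column.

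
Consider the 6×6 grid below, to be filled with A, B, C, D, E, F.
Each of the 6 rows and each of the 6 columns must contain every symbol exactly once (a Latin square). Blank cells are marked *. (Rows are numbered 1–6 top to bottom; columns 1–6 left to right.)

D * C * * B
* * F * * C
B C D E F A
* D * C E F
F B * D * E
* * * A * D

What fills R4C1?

Row 4 already has {C, D, E, F} and column 1 already has {B, D, F}, so row 4, column 1 must be A.

A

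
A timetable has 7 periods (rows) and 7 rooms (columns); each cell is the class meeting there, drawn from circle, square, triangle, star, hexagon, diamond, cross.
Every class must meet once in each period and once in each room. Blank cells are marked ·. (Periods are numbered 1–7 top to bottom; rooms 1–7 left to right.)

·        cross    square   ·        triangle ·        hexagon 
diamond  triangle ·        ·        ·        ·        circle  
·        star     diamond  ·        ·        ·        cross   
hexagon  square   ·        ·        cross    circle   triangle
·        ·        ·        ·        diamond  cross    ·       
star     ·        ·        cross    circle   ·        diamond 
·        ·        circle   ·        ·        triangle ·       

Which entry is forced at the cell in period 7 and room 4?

Period 1, room 1: period 1 has {square, triangle, hexagon, cross} and room 1 has {star, hexagon, diamond}, leaving only circle.
Period 4, room 3: period 4 has {circle, square, triangle, hexagon, cross} and room 3 has {circle, square, diamond}, leaving only star.
Period 4, room 4: period 4 has {circle, square, triangle, star, hexagon, cross} and room 4 has {cross}, leaving only diamond.
Period 1, room 4: period 1 has {circle, square, triangle, hexagon, cross} and room 4 has {diamond, cross}, leaving only star.
Period 1, room 6: period 1 has {circle, square, triangle, star, hexagon, cross} and room 6 has {circle, triangle, cross}, leaving only diamond.
Period 6, room 2: period 6 has {circle, star, diamond, cross} and room 2 has {square, triangle, star, cross}, leaving only hexagon.
Period 5, room 2: period 5 has {diamond, cross} and room 2 has {square, triangle, star, hexagon, cross}, leaving only circle.
Period 6, room 3: period 6 has {circle, star, hexagon, diamond, cross} and room 3 has {circle, square, star, diamond}, leaving only triangle.
Period 5, room 3: period 5 has {circle, diamond, cross} and room 3 has {circle, square, triangle, star, diamond}, leaving only hexagon.
Period 2, room 3: period 2 has {circle, triangle, diamond} and room 3 has {circle, square, triangle, star, hexagon, diamond}, leaving only cross.
Period 6, room 6: period 6 has {circle, triangle, star, hexagon, diamond, cross} and room 6 has {circle, triangle, diamond, cross}, leaving only square.
Period 3, room 6: period 3 has {star, diamond, cross} and room 6 has {circle, square, triangle, diamond, cross}, leaving only hexagon.
Period 2, room 6: period 2 has {circle, triangle, diamond, cross} and room 6 has {circle, square, triangle, hexagon, diamond, cross}, leaving only star.
Period 3, room 5: period 3 has {star, hexagon, diamond, cross} and room 5 has {circle, triangle, diamond, cross}, leaving only square.
Period 2, room 5: period 2 has {circle, triangle, star, diamond, cross} and room 5 has {circle, square, triangle, diamond, cross}, leaving only hexagon.
Period 2, room 4: period 2 has {circle, triangle, star, hexagon, diamond, cross} and room 4 has {star, diamond, cross}, leaving only square.
Period 7 already has {circle, triangle} and room 4 already has {square, star, diamond, cross}, so period 7, room 4 must be hexagon.

hexagon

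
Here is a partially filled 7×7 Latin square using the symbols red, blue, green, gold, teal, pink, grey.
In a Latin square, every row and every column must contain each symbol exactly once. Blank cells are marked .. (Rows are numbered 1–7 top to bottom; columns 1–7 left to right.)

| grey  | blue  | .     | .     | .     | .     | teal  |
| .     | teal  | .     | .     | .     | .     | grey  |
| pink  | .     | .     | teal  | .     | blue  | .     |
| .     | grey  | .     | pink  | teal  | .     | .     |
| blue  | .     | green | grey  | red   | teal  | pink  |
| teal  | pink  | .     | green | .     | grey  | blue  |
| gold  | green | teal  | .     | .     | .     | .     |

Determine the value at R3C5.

green

Row 5, column 2: row 5 has {red, blue, green, teal, pink, grey} and column 2 has {blue, green, teal, pink, grey}, leaving only gold.
Row 3, column 2: row 3 has {blue, teal, pink} and column 2 has {blue, green, gold, teal, pink, grey}, leaving only red.
Row 6, column 5: row 6 has {blue, green, teal, pink, grey} and column 5 has {red, teal}, leaving only gold.
Row 6, column 3: row 6 has {blue, green, gold, teal, pink, grey} and column 3 has {green, teal}, leaving only red.
Row 7, column 7: row 7 has {green, gold, teal} and column 7 has {blue, teal, pink, grey}, leaving only red.
Row 7, column 4: row 7 has {red, green, gold, teal} and column 4 has {green, teal, pink, grey}, leaving only blue.
Row 7, column 6: row 7 has {red, blue, green, gold, teal} and column 6 has {blue, teal, grey}, leaving only pink.
Row 7, column 5: row 7 has {red, blue, green, gold, teal, pink} and column 5 has {red, gold, teal}, leaving only grey.
Row 3 already has {red, blue, teal, pink} and column 5 already has {red, gold, teal, grey}, so row 3, column 5 must be green.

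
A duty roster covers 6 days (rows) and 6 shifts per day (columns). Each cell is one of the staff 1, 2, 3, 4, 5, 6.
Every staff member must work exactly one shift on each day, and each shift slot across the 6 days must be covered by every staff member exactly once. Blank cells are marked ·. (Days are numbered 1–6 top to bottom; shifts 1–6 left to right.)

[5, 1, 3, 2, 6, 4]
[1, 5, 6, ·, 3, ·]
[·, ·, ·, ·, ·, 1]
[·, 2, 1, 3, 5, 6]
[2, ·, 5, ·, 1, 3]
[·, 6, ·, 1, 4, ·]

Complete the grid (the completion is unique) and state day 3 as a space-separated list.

Day 3, shift 5: day 3 has {1} and shift 5 has {1, 3, 4, 5, 6}, leaving only 2.
Day 3, shift 3: day 3 has {1, 2} and shift 3 has {1, 3, 5, 6}, leaving only 4.
Day 3, shift 2: day 3 has {1, 2, 4} and shift 2 has {1, 2, 5, 6}, leaving only 3.
Day 3, shift 1: day 3 has {1, 2, 3, 4} and shift 1 has {1, 2, 5}, leaving only 6.
Day 3, shift 4: day 3 has {1, 2, 3, 4, 6} and shift 4 has {1, 2, 3}, leaving only 5.
So day 3 reads: 6 3 4 5 2 1.

6 3 4 5 2 1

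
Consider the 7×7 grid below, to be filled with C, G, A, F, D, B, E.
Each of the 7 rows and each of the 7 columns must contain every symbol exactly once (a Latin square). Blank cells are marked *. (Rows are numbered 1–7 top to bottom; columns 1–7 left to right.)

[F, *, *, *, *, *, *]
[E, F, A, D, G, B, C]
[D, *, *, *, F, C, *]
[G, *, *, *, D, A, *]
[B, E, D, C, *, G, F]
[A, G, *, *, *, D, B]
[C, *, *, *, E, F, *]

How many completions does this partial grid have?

8

Row 1, column 2: eliminating its row and column leaves {C, A, D, B}.
Row 1, column 3: eliminating its row and column leaves {C, G, B, E}.
Row 1, column 4: eliminating its row and column leaves {G, A, B, E}.
Row 1, column 5: eliminating its row and column leaves {C, A, B}.
Row 1, column 6: eliminating its row and column leaves {E}.
Row 1, column 7: eliminating its row and column leaves {G, A, D, E}.
Row 3, column 2: eliminating its row and column leaves {A, B}.
Row 3, column 3: eliminating its row and column leaves {G, B, E}.
Row 3, column 4: eliminating its row and column leaves {G, A, B, E}.
Row 3, column 7: eliminating its row and column leaves {G, A, E}.
Row 4, column 2: eliminating its row and column leaves {C, B}.
Row 4, column 3: eliminating its row and column leaves {C, F, B, E}.
Row 4, column 4: eliminating its row and column leaves {F, B, E}.
Row 4, column 7: eliminating its row and column leaves {E}.
Row 5, column 5: eliminating its row and column leaves {A}.
Row 6, column 3: eliminating its row and column leaves {C, F, E}.
Row 6, column 4: eliminating its row and column leaves {F, E}.
Row 6, column 5: eliminating its row and column leaves {C}.
Row 7, column 2: eliminating its row and column leaves {A, D, B}.
Row 7, column 3: eliminating its row and column leaves {G, B}.
Row 7, column 4: eliminating its row and column leaves {G, A, B}.
Row 7, column 7: eliminating its row and column leaves {G, A, D}.
Enumerating the assignments across these blanks that avoid any row or column repeat gives 8 completions.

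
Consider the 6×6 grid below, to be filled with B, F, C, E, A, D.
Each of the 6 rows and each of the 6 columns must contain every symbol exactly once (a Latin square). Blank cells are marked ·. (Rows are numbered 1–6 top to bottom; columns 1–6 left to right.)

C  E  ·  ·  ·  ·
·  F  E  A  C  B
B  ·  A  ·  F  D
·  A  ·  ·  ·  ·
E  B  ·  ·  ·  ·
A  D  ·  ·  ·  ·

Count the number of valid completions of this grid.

Row 1, column 3: eliminating its row and column leaves {B, F, D}.
Row 1, column 4: eliminating its row and column leaves {B, F, D}.
Row 1, column 5: eliminating its row and column leaves {B, A, D}.
Row 1, column 6: eliminating its row and column leaves {F, A}.
Row 2, column 1: eliminating its row and column leaves {D}.
Row 3, column 2: eliminating its row and column leaves {C}.
Row 3, column 4: eliminating its row and column leaves {C, E}.
Row 4, column 1: eliminating its row and column leaves {F, D}.
Row 4, column 3: eliminating its row and column leaves {B, F, C, D}.
Row 4, column 4: eliminating its row and column leaves {B, F, C, E, D}.
Row 4, column 5: eliminating its row and column leaves {B, E, D}.
Row 4, column 6: eliminating its row and column leaves {F, C, E}.
Row 5, column 3: eliminating its row and column leaves {F, C, D}.
Row 5, column 4: eliminating its row and column leaves {F, C, D}.
Row 5, column 5: eliminating its row and column leaves {A, D}.
Row 5, column 6: eliminating its row and column leaves {F, C, A}.
Row 6, column 3: eliminating its row and column leaves {B, F, C}.
Row 6, column 4: eliminating its row and column leaves {B, F, C, E}.
Row 6, column 5: eliminating its row and column leaves {B, E}.
Row 6, column 6: eliminating its row and column leaves {F, C, E}.
Enumerating the assignments across these blanks that avoid any row or column repeat gives 20 completions.

20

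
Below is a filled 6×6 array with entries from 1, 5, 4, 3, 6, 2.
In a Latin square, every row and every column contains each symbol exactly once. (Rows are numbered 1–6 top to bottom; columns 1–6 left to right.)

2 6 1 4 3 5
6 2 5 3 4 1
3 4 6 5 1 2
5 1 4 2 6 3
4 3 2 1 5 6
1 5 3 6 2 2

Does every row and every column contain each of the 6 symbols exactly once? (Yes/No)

Column 6 contains 2 twice (at rows 3 and 6), so it is not a permutation.

No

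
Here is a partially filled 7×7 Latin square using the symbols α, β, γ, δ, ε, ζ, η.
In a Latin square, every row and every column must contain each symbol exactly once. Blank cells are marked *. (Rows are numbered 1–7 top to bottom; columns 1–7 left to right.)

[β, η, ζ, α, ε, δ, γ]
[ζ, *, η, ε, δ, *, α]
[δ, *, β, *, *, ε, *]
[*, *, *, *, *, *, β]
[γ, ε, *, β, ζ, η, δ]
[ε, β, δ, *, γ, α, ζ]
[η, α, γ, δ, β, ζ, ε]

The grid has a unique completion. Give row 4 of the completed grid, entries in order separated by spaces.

α δ ε ζ η γ β

Row 4, column 1: row 4 has {β} and column 1 has {β, γ, δ, ε, ζ, η}, leaving only α.
Row 4, column 3: row 4 has {α, β} and column 3 has {β, γ, δ, ζ, η}, leaving only ε.
Row 4, column 5: row 4 has {α, β, ε} and column 5 has {β, γ, δ, ε, ζ}, leaving only η.
Row 4, column 6: row 4 has {α, β, ε, η} and column 6 has {α, δ, ε, ζ, η}, leaving only γ.
Row 4, column 4: row 4 has {α, β, γ, ε, η} and column 4 has {α, β, δ, ε}, leaving only ζ.
Row 4, column 2: row 4 has {α, β, γ, ε, ζ, η} and column 2 has {α, β, ε, η}, leaving only δ.
So row 4 reads: α δ ε ζ η γ β.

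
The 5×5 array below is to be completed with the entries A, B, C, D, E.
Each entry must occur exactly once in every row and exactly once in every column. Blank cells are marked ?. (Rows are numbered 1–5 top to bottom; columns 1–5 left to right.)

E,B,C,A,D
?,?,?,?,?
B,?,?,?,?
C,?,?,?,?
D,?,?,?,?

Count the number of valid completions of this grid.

Row 2, column 1: eliminating its row and column leaves {A}.
Row 2, column 2: eliminating its row and column leaves {A, C, D, E}.
Row 2, column 3: eliminating its row and column leaves {A, B, D, E}.
Row 2, column 4: eliminating its row and column leaves {B, C, D, E}.
Row 2, column 5: eliminating its row and column leaves {A, B, C, E}.
Row 3, column 2: eliminating its row and column leaves {A, C, D, E}.
Row 3, column 3: eliminating its row and column leaves {A, D, E}.
Row 3, column 4: eliminating its row and column leaves {C, D, E}.
Row 3, column 5: eliminating its row and column leaves {A, C, E}.
Row 4, column 2: eliminating its row and column leaves {A, D, E}.
Row 4, column 3: eliminating its row and column leaves {A, B, D, E}.
Row 4, column 4: eliminating its row and column leaves {B, D, E}.
Row 4, column 5: eliminating its row and column leaves {A, B, E}.
Row 5, column 2: eliminating its row and column leaves {A, C, E}.
Row 5, column 3: eliminating its row and column leaves {A, B, E}.
Row 5, column 4: eliminating its row and column leaves {B, C, E}.
Row 5, column 5: eliminating its row and column leaves {A, B, C, E}.
Enumerating the assignments across these blanks that avoid any row or column repeat gives 56 completions.

56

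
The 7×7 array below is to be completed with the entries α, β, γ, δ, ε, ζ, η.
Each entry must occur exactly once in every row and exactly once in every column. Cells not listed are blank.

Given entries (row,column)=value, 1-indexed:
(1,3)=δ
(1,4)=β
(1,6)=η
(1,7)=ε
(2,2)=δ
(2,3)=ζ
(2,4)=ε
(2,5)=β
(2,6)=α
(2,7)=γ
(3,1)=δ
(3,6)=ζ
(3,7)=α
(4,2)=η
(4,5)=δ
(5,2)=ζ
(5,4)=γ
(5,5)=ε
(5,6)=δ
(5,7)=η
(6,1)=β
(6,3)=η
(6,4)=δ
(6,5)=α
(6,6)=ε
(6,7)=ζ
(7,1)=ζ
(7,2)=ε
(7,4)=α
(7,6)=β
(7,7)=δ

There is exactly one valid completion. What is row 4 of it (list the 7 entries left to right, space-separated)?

ε η α ζ δ γ β

Row 4, column 4: row 4 has {δ, η} and column 4 has {α, β, γ, δ, ε}, leaving only ζ.
Row 4, column 6: row 4 has {δ, ζ, η} and column 6 has {α, β, δ, ε, ζ, η}, leaving only γ.
Row 4, column 7: row 4 has {γ, δ, ζ, η} and column 7 has {α, γ, δ, ε, ζ, η}, leaving only β.
Row 2, column 1: row 2 has {α, β, γ, δ, ε, ζ} and column 1 has {β, δ, ζ}, leaving only η.
Row 3, column 4: row 3 has {α, δ, ζ} and column 4 has {α, β, γ, δ, ε, ζ}, leaving only η.
Row 3, column 5: row 3 has {α, δ, ζ, η} and column 5 has {α, β, δ, ε}, leaving only γ.
Row 1, column 5: row 1 has {β, δ, ε, η} and column 5 has {α, β, γ, δ, ε}, leaving only ζ.
Row 3, column 2: row 3 has {α, γ, δ, ζ, η} and column 2 has {δ, ε, ζ, η}, leaving only β.
Row 3, column 3: row 3 has {α, β, γ, δ, ζ, η} and column 3 has {δ, ζ, η}, leaving only ε.
Row 4, column 3: row 4 has {β, γ, δ, ζ, η} and column 3 has {δ, ε, ζ, η}, leaving only α.
Row 4, column 1: row 4 has {α, β, γ, δ, ζ, η} and column 1 has {β, δ, ζ, η}, leaving only ε.
So row 4 reads: ε η α ζ δ γ β.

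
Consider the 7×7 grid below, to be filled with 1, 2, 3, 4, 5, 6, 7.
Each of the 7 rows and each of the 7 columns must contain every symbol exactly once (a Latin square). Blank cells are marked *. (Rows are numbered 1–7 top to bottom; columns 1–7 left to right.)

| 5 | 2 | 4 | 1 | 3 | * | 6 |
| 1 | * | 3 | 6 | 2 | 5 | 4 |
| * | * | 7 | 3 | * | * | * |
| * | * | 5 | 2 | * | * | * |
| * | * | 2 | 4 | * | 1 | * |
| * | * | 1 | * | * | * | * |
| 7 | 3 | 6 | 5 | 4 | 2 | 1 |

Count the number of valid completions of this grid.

13

Row 1, column 6: eliminating its row and column leaves {7}.
Row 2, column 2: eliminating its row and column leaves {7}.
Row 3, column 1: eliminating its row and column leaves {2, 4, 6}.
Row 3, column 2: eliminating its row and column leaves {1, 4, 5, 6}.
Row 3, column 5: eliminating its row and column leaves {1, 5, 6}.
Row 3, column 6: eliminating its row and column leaves {4, 6}.
Row 3, column 7: eliminating its row and column leaves {2, 5}.
Row 4, column 1: eliminating its row and column leaves {3, 4, 6}.
Row 4, column 2: eliminating its row and column leaves {1, 4, 6, 7}.
Row 4, column 5: eliminating its row and column leaves {1, 6, 7}.
Row 4, column 6: eliminating its row and column leaves {3, 4, 6, 7}.
Row 4, column 7: eliminating its row and column leaves {3, 7}.
Row 5, column 1: eliminating its row and column leaves {3, 6}.
Row 5, column 2: eliminating its row and column leaves {5, 6, 7}.
Row 5, column 5: eliminating its row and column leaves {5, 6, 7}.
Row 5, column 7: eliminating its row and column leaves {3, 5, 7}.
Row 6, column 1: eliminating its row and column leaves {2, 3, 4, 6}.
Row 6, column 2: eliminating its row and column leaves {4, 5, 6, 7}.
Row 6, column 4: eliminating its row and column leaves {7}.
Row 6, column 5: eliminating its row and column leaves {5, 6, 7}.
Row 6, column 6: eliminating its row and column leaves {3, 4, 6, 7}.
Row 6, column 7: eliminating its row and column leaves {2, 3, 5, 7}.
Enumerating the assignments across these blanks that avoid any row or column repeat gives 13 completions.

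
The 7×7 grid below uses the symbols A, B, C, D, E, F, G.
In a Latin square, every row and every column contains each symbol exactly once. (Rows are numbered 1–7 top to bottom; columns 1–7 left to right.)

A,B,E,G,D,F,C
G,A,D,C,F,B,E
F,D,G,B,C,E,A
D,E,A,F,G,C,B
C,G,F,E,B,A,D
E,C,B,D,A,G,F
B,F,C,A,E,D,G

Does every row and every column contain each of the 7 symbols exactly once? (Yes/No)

Yes

Each row is a permutation of the 7 symbols, and so is each column.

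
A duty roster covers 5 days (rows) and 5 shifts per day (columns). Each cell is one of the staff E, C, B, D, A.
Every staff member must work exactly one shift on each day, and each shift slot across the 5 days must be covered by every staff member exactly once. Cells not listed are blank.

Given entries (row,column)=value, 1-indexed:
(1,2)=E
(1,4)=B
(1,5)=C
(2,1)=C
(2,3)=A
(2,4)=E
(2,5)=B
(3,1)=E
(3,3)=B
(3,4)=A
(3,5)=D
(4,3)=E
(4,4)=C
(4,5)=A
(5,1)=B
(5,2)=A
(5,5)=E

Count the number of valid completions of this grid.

1

Day 1, shift 1: eliminating its day and shift leaves {D, A}.
Day 1, shift 3: eliminating its day and shift leaves {D}.
Day 2, shift 2: eliminating its day and shift leaves {D}.
Day 3, shift 2: eliminating its day and shift leaves {C}.
Day 4, shift 1: eliminating its day and shift leaves {D}.
Day 4, shift 2: eliminating its day and shift leaves {B, D}.
Day 5, shift 3: eliminating its day and shift leaves {C, D}.
Day 5, shift 4: eliminating its day and shift leaves {D}.
Only one assignment across all blanks avoids any day or shift repeat, giving 1 completion.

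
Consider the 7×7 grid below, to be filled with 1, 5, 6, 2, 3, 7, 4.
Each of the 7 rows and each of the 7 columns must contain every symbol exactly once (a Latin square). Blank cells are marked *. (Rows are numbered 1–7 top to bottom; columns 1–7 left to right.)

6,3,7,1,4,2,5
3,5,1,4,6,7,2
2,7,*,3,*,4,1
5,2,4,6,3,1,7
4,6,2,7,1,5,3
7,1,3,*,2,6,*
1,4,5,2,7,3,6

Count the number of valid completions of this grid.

Row 3, column 3: eliminating its row and column leaves {6}.
Row 3, column 5: eliminating its row and column leaves {5}.
Row 6, column 4: eliminating its row and column leaves {5}.
Row 6, column 7: eliminating its row and column leaves {4}.
Only one assignment across all blanks avoids any row or column repeat, giving 1 completion.

1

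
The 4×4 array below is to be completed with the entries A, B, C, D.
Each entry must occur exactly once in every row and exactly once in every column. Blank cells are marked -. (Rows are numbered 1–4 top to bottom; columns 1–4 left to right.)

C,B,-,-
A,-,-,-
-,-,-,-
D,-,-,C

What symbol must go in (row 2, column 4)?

Row 3, column 1: row 3 has {} and column 1 has {A, C, D}, leaving only B.
Row 4, column 2: row 4 has {C, D} and column 2 has {B}, leaving only A.
Row 4, column 3: row 4 has {A, C, D} and column 3 has {}, leaving only B.
Row 2, column 4 is narrowed to {B, D}.
If it were D, then row 3, column 4 would be left with no valid symbol.
So row 2, column 4 must be B.

B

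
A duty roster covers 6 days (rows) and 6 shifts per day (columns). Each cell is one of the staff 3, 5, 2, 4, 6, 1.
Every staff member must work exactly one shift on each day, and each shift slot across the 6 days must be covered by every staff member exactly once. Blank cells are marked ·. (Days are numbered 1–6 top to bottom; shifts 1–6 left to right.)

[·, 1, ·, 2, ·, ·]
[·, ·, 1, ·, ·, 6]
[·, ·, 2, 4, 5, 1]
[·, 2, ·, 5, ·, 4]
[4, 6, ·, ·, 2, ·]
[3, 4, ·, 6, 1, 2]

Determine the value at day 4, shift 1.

Day 2, shift 4: day 2 has {6, 1} and shift 4 has {5, 2, 4, 6}, leaving only 3.
Day 2, shift 2: day 2 has {3, 6, 1} and shift 2 has {2, 4, 6, 1}, leaving only 5.
Day 2, shift 1: day 2 has {3, 5, 6, 1} and shift 1 has {3, 4}, leaving only 2.
Day 2, shift 5: day 2 has {3, 5, 2, 6, 1} and shift 5 has {5, 2, 1}, leaving only 4.
Day 3, shift 1: day 3 has {5, 2, 4, 1} and shift 1 has {3, 2, 4}, leaving only 6.
Day 4 already has {5, 2, 4} and shift 1 already has {3, 2, 4, 6}, so day 4, shift 1 must be 1.

1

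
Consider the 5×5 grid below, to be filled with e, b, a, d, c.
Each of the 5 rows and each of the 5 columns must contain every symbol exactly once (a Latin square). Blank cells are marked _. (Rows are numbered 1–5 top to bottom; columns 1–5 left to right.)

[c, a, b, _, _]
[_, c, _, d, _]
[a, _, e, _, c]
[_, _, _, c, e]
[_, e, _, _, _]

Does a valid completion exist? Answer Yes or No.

Row 1, column 4: row 1 has {b, a, c} and column 4 has {d, c}, so it must be e.
Row 1, column 5: row 1 has {e, b, a, c} and column 5 has {e, c}, so it must be d.
Row 2, column 3: row 2 has {d, c} and column 3 has {e, b}, so it must be a.
Row 2, column 5: row 2 has {a, d, c} and column 5 has {e, d, c}, so it must be b.
Row 2, column 1: row 2 has {b, a, d, c} and column 1 has {a, c}, so it must be e.
Row 3, column 4: row 3 has {e, a, c} and column 4 has {e, d, c}, so it must be b.
Row 3, column 2: row 3 has {e, b, a, c} and column 2 has {e, a, c}, so it must be d.
Row 4, column 2: row 4 has {e, c} and column 2 has {e, a, d, c}, so it must be b.
Row 4, column 1: row 4 has {e, b, c} and column 1 has {e, a, c}, so it must be d.
Now row 4, column 3: row 4 together with column 3 already contain {e, b, a, d, c} — every symbol — so nothing can go there. The grid has no valid completion.

No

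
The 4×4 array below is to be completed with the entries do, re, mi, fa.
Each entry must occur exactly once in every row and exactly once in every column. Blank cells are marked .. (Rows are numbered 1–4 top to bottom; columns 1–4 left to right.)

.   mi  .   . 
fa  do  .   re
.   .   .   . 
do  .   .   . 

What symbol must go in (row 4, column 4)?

mi

Row 1, column 1: row 1 has {mi} and column 1 has {do, fa}, leaving only re.
Row 2, column 3: row 2 has {do, re, fa} and column 3 has {}, leaving only mi.
Row 3, column 1: row 3 has {} and column 1 has {do, re, fa}, leaving only mi.
Row 4, column 4 is narrowed to {mi, fa}.
If it were fa, then row 3, column 4 would be left with no valid symbol.
So row 4, column 4 must be mi.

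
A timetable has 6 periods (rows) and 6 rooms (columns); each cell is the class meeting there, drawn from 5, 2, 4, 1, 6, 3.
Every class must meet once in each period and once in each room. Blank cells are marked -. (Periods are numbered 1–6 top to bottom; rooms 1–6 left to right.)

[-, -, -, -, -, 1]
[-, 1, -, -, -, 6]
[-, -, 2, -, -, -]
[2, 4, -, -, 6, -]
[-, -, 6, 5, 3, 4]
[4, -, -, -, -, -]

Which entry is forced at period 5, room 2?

Period 5 already has {5, 4, 6, 3} and room 2 already has {4, 1}, so period 5, room 2 must be 2.

2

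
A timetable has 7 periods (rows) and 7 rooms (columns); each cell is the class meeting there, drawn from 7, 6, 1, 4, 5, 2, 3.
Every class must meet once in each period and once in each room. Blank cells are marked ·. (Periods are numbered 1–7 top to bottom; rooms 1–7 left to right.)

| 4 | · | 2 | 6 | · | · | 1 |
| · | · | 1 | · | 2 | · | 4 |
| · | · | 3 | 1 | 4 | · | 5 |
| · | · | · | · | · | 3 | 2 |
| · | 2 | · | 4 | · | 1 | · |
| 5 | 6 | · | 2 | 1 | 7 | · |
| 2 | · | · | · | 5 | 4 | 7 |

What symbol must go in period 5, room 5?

Period 1, room 6: period 1 has {6, 1, 4, 2} and room 6 has {7, 1, 4, 3}, leaving only 5.
Period 2, room 6: period 2 has {1, 4, 2} and room 6 has {7, 1, 4, 5, 3}, leaving only 6.
Period 3, room 2: period 3 has {1, 4, 5, 3} and room 2 has {6, 2}, leaving only 7.
Period 1, room 2: period 1 has {6, 1, 4, 5, 2} and room 2 has {7, 6, 2}, leaving only 3.
Period 1, room 5: period 1 has {6, 1, 4, 5, 2, 3} and room 5 has {1, 4, 5, 2}, leaving only 7.
Period 2, room 2: period 2 has {6, 1, 4, 2} and room 2 has {7, 6, 2, 3}, leaving only 5.
Period 3, room 1: period 3 has {7, 1, 4, 5, 3} and room 1 has {4, 5, 2}, leaving only 6.
Period 3, room 6: period 3 has {7, 6, 1, 4, 5, 3} and room 6 has {7, 6, 1, 4, 5, 3}, leaving only 2.
Period 4, room 5: period 4 has {2, 3} and room 5 has {7, 1, 4, 5, 2}, leaving only 6.
Period 5 already has {1, 4, 2} and room 5 already has {7, 6, 1, 4, 5, 2}, so period 5, room 5 must be 3.

3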